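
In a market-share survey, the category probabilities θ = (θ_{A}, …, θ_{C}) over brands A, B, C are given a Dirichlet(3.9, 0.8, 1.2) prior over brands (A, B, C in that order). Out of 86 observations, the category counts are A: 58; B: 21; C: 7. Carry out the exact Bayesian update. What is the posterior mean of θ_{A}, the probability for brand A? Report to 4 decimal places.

The Dirichlet prior is conjugate to the Multinomial likelihood: each posterior αⱼ = prior αⱼ + observed count nⱼ.
Posterior concentration: (61.9, 21.8, 8.2), total = 91.9.
E[θ_{A}|data] = α_{A}/Σα = 61.9/91.9 = 0.6736.

0.6736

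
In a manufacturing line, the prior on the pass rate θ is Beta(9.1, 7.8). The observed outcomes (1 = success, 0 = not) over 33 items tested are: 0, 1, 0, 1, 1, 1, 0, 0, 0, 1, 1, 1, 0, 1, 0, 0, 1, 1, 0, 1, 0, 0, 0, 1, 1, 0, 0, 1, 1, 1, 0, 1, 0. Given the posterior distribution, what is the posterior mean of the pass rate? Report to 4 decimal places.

The Beta prior is conjugate to a Binomial/Bernoulli likelihood; the update adds successes to α and failures to β.
Posterior: Beta(α+k, β+n−k) = Beta(9.1+17, 7.8+16) = Beta(26.1, 23.8).
Posterior mean = α/(α+β) = 26.1/49.9 = 0.5230.

0.5230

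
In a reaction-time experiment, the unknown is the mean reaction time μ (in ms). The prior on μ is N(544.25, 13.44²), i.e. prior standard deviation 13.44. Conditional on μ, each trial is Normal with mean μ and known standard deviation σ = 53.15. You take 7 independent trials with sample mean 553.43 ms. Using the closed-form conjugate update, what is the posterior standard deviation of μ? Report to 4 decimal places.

For Normal data with known variance σ², a Normal(μ₀, σ₀²) prior on μ is conjugate. Posterior precision = 1/σ₀² + n/σ²; posterior mean is the precision-weighted average of μ₀ and x̄.
σ₀² = 13.44² = 180.6336, σ² = 53.15² = 2824.9225; σ² + n·σ₀² = 2824.9225 + 7·180.6336 = 4089.3577.
Posterior precision = 1/σ₀² + n/σ² = 1/180.6336 + 7/2824.9225 = (σ² + n·σ₀²)/(σ₀²σ²) = 4089.3577/(180.6336·2824.9225); posterior variance σₙ² = σ₀²σ²/(σ² + n·σ₀²) = 180.6336·2824.9225/4089.3577 = 124.781435.
Posterior SD = √σₙ² = √(180.6336·2824.9225/4089.3577) = 11.1706.

11.1706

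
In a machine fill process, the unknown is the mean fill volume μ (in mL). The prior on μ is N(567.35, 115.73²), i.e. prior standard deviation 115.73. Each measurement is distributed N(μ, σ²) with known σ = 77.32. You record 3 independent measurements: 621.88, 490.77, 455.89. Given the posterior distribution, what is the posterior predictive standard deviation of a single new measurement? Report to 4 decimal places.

For Normal data with known variance σ², a Normal(μ₀, σ₀²) prior on μ is conjugate. Posterior precision = 1/σ₀² + n/σ²; posterior mean is the precision-weighted average of μ₀ and x̄.
σ₀² = 115.73² = 13393.4329, σ² = 77.32² = 5978.3824; σ² + n·σ₀² = 5978.3824 + 3·13393.4329 = 46158.6811.
Posterior precision = 1/σ₀² + n/σ² = 1/13393.4329 + 3/5978.3824 = (σ² + n·σ₀²)/(σ₀²σ²) = 46158.6811/(13393.4329·5978.3824); posterior variance σₙ² = σ₀²σ²/(σ² + n·σ₀²) = 13393.4329·5978.3824/46158.6811 = 1734.691322.
Predictive variance for one new observation = σₙ² + σ² = 13393.4329·5978.3824/46158.6811 + 5978.3824 = σ²·(σ₀² + 46158.6811)/46158.6811 = 5978.3824·59552.114/46158.6811 = 7713.073722; SD = √(5978.3824·59552.114/46158.6811) = 87.8241.

87.8241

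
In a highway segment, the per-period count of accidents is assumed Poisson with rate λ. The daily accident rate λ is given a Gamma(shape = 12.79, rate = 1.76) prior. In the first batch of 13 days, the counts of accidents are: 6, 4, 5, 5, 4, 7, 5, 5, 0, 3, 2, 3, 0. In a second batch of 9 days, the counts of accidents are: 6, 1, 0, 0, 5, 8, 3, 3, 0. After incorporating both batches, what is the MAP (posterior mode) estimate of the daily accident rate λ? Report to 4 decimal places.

3.6528

With a Gamma(shape α, rate β) prior, the Poisson likelihood is conjugate: the posterior is Gamma(α + ΣXᵢ, β + n).
Batch 1: sum of counts S = 49 over n = 13 days.
After batch 1: Gamma(α+S, β+n) = Gamma(12.79+49, 1.76+13) = Gamma(61.79, 14.76).
Batch 2: sum of counts S = 26 over n = 9 days.
After batch 2: Gamma(α+S, β+n) = Gamma(61.79+26, 14.76+9) = Gamma(87.79, 23.76).
Mode of Gamma(α,β) for α≥1 is (α−1)/β = 86.79/23.76 = 3.6528.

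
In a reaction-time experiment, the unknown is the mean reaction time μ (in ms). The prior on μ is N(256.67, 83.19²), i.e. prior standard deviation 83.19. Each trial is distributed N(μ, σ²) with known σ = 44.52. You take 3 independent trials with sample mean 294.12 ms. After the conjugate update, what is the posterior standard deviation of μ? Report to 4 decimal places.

24.5581

For Normal data with known variance σ², a Normal(μ₀, σ₀²) prior on μ is conjugate. Posterior precision = 1/σ₀² + n/σ²; posterior mean is the precision-weighted average of μ₀ and x̄.
σ₀² = 83.19² = 6920.5761, σ² = 44.52² = 1982.0304; σ² + n·σ₀² = 1982.0304 + 3·6920.5761 = 22743.7587.
Posterior precision = 1/σ₀² + n/σ² = 1/6920.5761 + 3/1982.0304 = (σ² + n·σ₀²)/(σ₀²σ²) = 22743.7587/(6920.5761·1982.0304); posterior variance σₙ² = σ₀²σ²/(σ² + n·σ₀²) = 6920.5761·1982.0304/22743.7587 = 603.101378.
Posterior SD = √σₙ² = √(6920.5761·1982.0304/22743.7587) = 24.5581.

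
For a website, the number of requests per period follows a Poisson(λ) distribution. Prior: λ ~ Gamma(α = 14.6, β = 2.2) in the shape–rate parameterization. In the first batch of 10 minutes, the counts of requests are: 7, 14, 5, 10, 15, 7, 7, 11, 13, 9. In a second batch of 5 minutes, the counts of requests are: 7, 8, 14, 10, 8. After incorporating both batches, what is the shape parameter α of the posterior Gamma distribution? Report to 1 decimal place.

With a Gamma(shape α, rate β) prior, the Poisson likelihood is conjugate: the posterior is Gamma(α + ΣXᵢ, β + n).
Batch 1: sum of counts S = 98 over n = 10 minutes.
After batch 1: Gamma(α+S, β+n) = Gamma(14.6+98, 2.2+10) = Gamma(112.6, 12.2).
Batch 2: sum of counts S = 47 over n = 5 minutes.
After batch 2: Gamma(α+S, β+n) = Gamma(112.6+47, 12.2+5) = Gamma(159.6, 17.2).
Posterior α = 159.6.

159.6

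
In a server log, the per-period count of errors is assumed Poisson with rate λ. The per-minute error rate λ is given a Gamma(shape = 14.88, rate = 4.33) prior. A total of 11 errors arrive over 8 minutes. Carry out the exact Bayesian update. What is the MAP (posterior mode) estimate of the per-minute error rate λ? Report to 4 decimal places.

2.0178

With a Gamma(shape α, rate β) prior, the Poisson likelihood is conjugate: the posterior is Gamma(α + ΣXᵢ, β + n).
Posterior: Gamma(α+S, β+n) = Gamma(14.88+11, 4.33+8) = Gamma(25.88, 12.33).
Mode of Gamma(α,β) for α≥1 is (α−1)/β = 24.88/12.33 = 2.0178.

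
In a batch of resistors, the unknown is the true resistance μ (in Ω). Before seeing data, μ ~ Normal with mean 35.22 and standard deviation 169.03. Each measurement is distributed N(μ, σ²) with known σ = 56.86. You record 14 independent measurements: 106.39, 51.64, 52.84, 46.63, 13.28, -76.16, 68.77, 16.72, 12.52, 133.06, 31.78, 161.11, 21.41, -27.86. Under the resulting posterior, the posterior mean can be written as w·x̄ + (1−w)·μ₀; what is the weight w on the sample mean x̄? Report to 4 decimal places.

For Normal data with known variance σ², a Normal(μ₀, σ₀²) prior on μ is conjugate. Posterior precision = 1/σ₀² + n/σ²; posterior mean is the precision-weighted average of μ₀ and x̄.
σ₀² = 169.03² = 28571.1409, σ² = 56.86² = 3233.0596. Prior precision 1/σ₀² = 1/28571.1409; data precision n/σ² = 14/3233.0596.
w = (n/σ²)/(1/σ₀² + n/σ²) = n·σ₀²/(σ² + n·σ₀²) = 14·28571.1409/(3233.0596 + 14·28571.1409) = 399995.9726/403229.0322 = 0.9920.

0.9920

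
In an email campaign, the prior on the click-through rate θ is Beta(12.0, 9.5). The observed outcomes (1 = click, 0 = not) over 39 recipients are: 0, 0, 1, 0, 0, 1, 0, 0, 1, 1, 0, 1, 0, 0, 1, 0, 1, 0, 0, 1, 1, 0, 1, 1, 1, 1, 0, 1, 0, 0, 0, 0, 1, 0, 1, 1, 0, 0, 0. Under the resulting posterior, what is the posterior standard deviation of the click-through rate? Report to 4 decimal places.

0.0637

The Beta prior is conjugate to a Binomial/Bernoulli likelihood; the update adds successes to α and failures to β.
Posterior: Beta(α+k, β+n−k) = Beta(12.0+17, 9.5+22) = Beta(29.0, 31.5).
Var = αβ/((α+β)²(α+β+1)) = 29.0·31.5/(60.5²·61.5) = 0.00405810; SD = √0.00405810 = 0.0637.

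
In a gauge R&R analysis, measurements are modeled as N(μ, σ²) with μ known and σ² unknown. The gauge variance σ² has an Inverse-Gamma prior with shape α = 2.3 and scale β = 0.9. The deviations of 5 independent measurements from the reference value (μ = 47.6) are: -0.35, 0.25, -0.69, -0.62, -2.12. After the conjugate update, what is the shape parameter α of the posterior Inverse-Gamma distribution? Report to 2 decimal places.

With known mean μ and an Inverse-Gamma(α, β) prior on σ², the Normal likelihood is conjugate: posterior is Inv-Gamma(α + n/2, β + Σ(xᵢ−μ)²/2).
Σ(xᵢ−μ)² = (-0.35)² + (0.25)² + (-0.69)² + (-0.62)² + (-2.12)² = 5.5399.
Posterior: Inv-Gamma(2.3 + 5/2, 0.9 + 5.5399/2) = Inv-Gamma(4.80, 3.66995).
Posterior α = 4.80.

4.80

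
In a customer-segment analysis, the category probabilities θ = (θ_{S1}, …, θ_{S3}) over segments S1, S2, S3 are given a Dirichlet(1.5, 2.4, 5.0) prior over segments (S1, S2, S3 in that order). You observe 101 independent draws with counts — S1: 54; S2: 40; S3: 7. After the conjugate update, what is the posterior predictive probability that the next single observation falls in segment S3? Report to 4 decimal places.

The Dirichlet prior is conjugate to the Multinomial likelihood: each posterior αⱼ = prior αⱼ + observed count nⱼ.
Posterior concentration: (55.5, 42.4, 12.0), total = 109.9.
P(next = S3 | data) = α_{S3}/Σα = 0.1092.

0.1092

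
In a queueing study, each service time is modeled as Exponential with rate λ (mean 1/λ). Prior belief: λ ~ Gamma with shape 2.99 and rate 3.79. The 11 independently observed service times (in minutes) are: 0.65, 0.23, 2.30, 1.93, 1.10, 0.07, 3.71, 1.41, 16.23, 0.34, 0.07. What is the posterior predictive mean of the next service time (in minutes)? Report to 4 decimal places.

With a Gamma(shape α, rate β) prior on the exponential rate λ, the posterior after n observations with total T = Σxᵢ is Gamma(α+n, β+T).
Sum of observations T = 28.04 minutes; n = 11.
Posterior: Gamma(2.99+11, 3.79+28.04) = Gamma(13.99, 31.83).
The predictive distribution for the next observation is Lomax; its mean is β/(α−1) = 31.83/12.99 = 2.4503.

2.4503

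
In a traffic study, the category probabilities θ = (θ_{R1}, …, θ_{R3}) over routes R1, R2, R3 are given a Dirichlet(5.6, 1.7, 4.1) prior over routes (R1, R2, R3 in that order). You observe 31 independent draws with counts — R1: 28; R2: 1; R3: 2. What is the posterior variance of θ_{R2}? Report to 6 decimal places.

The Dirichlet prior is conjugate to the Multinomial likelihood: each posterior αⱼ = prior αⱼ + observed count nⱼ.
Posterior concentration: (33.6, 2.7, 6.1), total = 42.4.
Var[θ_j] = α_j(Σα−α_j)/((Σα)²(Σα+1)) = 2.7·39.7/(42.4²·43.4) = 0.001374.

0.001374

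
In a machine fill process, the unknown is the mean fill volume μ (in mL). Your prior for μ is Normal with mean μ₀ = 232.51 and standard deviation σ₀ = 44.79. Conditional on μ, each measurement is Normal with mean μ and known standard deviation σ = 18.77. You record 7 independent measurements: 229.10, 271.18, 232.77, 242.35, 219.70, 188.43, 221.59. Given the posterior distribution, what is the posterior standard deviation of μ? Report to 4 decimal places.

For Normal data with known variance σ², a Normal(μ₀, σ₀²) prior on μ is conjugate. Posterior precision = 1/σ₀² + n/σ²; posterior mean is the precision-weighted average of μ₀ and x̄.
σ₀² = 44.79² = 2006.1441, σ² = 18.77² = 352.3129; σ² + n·σ₀² = 352.3129 + 7·2006.1441 = 14395.3216.
Posterior precision = 1/σ₀² + n/σ² = 1/2006.1441 + 7/352.3129 = (σ² + n·σ₀²)/(σ₀²σ²) = 14395.3216/(2006.1441·352.3129); posterior variance σₙ² = σ₀²σ²/(σ² + n·σ₀²) = 2006.1441·352.3129/14395.3216 = 49.098621.
Posterior SD = √σₙ² = √(2006.1441·352.3129/14395.3216) = 7.0070.

7.0070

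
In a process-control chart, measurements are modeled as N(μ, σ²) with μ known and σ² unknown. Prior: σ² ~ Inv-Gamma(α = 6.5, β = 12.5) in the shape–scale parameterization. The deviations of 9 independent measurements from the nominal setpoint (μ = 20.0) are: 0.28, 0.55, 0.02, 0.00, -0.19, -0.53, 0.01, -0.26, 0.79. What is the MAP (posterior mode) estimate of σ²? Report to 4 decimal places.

1.0996

With known mean μ and an Inverse-Gamma(α, β) prior on σ², the Normal likelihood is conjugate: posterior is Inv-Gamma(α + n/2, β + Σ(xᵢ−μ)²/2).
Σ(xᵢ−μ)² = (0.28)² + (0.55)² + (0.02)² + (0.00)² + (-0.19)² + (-0.53)² + (0.01)² + (-0.26)² + (0.79)² = 1.3901.
Posterior: Inv-Gamma(6.5 + 9/2, 12.5 + 1.3901/2) = Inv-Gamma(11.00, 13.19505).
Mode = β/(α+1) = 13.19505/12.00 = 1.0996.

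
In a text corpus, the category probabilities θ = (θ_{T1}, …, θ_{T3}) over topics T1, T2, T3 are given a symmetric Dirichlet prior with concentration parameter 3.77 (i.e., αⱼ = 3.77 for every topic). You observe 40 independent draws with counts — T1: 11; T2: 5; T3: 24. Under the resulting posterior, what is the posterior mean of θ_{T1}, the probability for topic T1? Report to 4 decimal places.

0.2879

The Dirichlet prior is conjugate to the Multinomial likelihood: each posterior αⱼ = prior αⱼ + observed count nⱼ.
Posterior concentration: (14.77, 8.77, 27.77), total = 51.31.
E[θ_{T1}|data] = α_{T1}/Σα = 14.77/51.31 = 0.2879.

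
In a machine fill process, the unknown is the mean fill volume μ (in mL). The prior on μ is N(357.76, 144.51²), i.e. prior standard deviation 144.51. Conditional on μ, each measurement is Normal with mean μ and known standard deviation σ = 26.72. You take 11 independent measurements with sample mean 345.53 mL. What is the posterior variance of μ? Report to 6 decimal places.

For Normal data with known variance σ², a Normal(μ₀, σ₀²) prior on μ is conjugate. Posterior precision = 1/σ₀² + n/σ²; posterior mean is the precision-weighted average of μ₀ and x̄.
σ₀² = 144.51² = 20883.1401, σ² = 26.72² = 713.9584; σ² + n·σ₀² = 713.9584 + 11·20883.1401 = 230428.4995.
Posterior precision = 1/σ₀² + n/σ² = 1/20883.1401 + 11/713.9584 = (σ² + n·σ₀²)/(σ₀²σ²) = 230428.4995/(20883.1401·713.9584); posterior variance σₙ² = σ₀²σ²/(σ² + n·σ₀²) = 20883.1401·713.9584/230428.4995 = 64.704207.

64.704207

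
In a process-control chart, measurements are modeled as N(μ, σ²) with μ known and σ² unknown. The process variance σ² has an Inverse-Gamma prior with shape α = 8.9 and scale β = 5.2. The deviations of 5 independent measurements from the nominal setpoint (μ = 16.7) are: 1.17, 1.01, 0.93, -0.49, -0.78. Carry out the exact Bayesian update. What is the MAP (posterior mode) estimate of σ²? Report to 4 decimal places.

With known mean μ and an Inverse-Gamma(α, β) prior on σ², the Normal likelihood is conjugate: posterior is Inv-Gamma(α + n/2, β + Σ(xᵢ−μ)²/2).
Σ(xᵢ−μ)² = (1.17)² + (1.01)² + (0.93)² + (-0.49)² + (-0.78)² = 4.1024.
Posterior: Inv-Gamma(8.9 + 5/2, 5.2 + 4.1024/2) = Inv-Gamma(11.40, 7.25120).
Mode = β/(α+1) = 7.25120/12.40 = 0.5848.

0.5848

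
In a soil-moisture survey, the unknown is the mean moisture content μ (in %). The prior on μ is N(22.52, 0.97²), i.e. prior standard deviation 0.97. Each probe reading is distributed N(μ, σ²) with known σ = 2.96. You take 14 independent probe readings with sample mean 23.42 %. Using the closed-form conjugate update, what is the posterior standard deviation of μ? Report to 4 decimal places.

For Normal data with known variance σ², a Normal(μ₀, σ₀²) prior on μ is conjugate. Posterior precision = 1/σ₀² + n/σ²; posterior mean is the precision-weighted average of μ₀ and x̄.
σ₀² = 0.97² = 0.9409, σ² = 2.96² = 8.7616; σ² + n·σ₀² = 8.7616 + 14·0.9409 = 21.9342.
Posterior precision = 1/σ₀² + n/σ² = 1/0.9409 + 14/8.7616 = (σ² + n·σ₀²)/(σ₀²σ²) = 21.9342/(0.9409·8.7616); posterior variance σₙ² = σ₀²σ²/(σ² + n·σ₀²) = 0.9409·8.7616/21.9342 = 0.375842.
Posterior SD = √σₙ² = √(0.9409·8.7616/21.9342) = 0.6131.

0.6131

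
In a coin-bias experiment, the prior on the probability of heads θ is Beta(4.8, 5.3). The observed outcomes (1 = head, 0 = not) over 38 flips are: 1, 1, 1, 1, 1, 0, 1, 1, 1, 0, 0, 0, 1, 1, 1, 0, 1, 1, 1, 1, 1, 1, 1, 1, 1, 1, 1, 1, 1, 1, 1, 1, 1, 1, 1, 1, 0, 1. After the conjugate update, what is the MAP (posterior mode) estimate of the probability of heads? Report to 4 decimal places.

0.7766

The Beta prior is conjugate to a Binomial/Bernoulli likelihood; the update adds successes to α and failures to β.
Posterior: Beta(α+k, β+n−k) = Beta(4.8+32, 5.3+6) = Beta(36.8, 11.3).
Mode of Beta(a,b) for a,b>1 is (a−1)/(a+b−2) = 35.8/46.1 = 0.7766.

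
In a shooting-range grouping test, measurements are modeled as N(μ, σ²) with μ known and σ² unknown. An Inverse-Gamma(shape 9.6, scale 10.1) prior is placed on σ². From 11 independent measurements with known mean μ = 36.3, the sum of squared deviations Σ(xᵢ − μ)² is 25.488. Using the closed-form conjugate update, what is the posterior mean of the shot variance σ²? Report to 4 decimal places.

With known mean μ and an Inverse-Gamma(α, β) prior on σ², the Normal likelihood is conjugate: posterior is Inv-Gamma(α + n/2, β + Σ(xᵢ−μ)²/2).
Posterior: Inv-Gamma(9.6 + 11/2, 10.1 + 25.488/2) = Inv-Gamma(15.10, 22.8440).
E[σ²|data] = β/(α−1) = 22.8440/14.10 = 1.6201.

1.6201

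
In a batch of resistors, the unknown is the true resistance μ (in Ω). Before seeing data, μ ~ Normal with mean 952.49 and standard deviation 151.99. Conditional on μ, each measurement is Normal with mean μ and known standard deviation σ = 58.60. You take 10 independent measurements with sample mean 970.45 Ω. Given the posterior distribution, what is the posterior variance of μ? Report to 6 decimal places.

338.366183

For Normal data with known variance σ², a Normal(μ₀, σ₀²) prior on μ is conjugate. Posterior precision = 1/σ₀² + n/σ²; posterior mean is the precision-weighted average of μ₀ and x̄.
σ₀² = 151.99² = 23100.9601, σ² = 58.60² = 3433.96; σ² + n·σ₀² = 3433.96 + 10·23100.9601 = 234443.561.
Posterior precision = 1/σ₀² + n/σ² = 1/23100.9601 + 10/3433.96 = (σ² + n·σ₀²)/(σ₀²σ²) = 234443.561/(23100.9601·3433.96); posterior variance σₙ² = σ₀²σ²/(σ² + n·σ₀²) = 23100.9601·3433.96/234443.561 = 338.366183.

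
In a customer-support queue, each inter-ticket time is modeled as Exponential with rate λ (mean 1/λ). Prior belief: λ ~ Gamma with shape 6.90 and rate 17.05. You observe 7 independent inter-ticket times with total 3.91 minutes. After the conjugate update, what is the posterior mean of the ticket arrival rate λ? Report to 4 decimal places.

With a Gamma(shape α, rate β) prior on the exponential rate λ, the posterior after n observations with total T = Σxᵢ is Gamma(α+n, β+T).
Posterior: Gamma(6.90+7, 17.05+3.91) = Gamma(13.90, 20.96).
Posterior mean of λ = α/β = 13.90/20.96 = 0.6632.

0.6632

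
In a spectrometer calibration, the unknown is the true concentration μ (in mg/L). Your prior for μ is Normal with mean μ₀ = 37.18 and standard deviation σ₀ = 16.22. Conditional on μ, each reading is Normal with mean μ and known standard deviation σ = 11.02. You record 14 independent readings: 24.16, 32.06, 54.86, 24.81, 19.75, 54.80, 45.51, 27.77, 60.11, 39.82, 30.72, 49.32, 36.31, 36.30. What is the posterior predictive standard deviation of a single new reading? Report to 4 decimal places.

For Normal data with known variance σ², a Normal(μ₀, σ₀²) prior on μ is conjugate. Posterior precision = 1/σ₀² + n/σ²; posterior mean is the precision-weighted average of μ₀ and x̄.
σ₀² = 16.22² = 263.0884, σ² = 11.02² = 121.4404; σ² + n·σ₀² = 121.4404 + 14·263.0884 = 3804.678.
Posterior precision = 1/σ₀² + n/σ² = 1/263.0884 + 14/121.4404 = (σ² + n·σ₀²)/(σ₀²σ²) = 3804.678/(263.0884·121.4404); posterior variance σₙ² = σ₀²σ²/(σ² + n·σ₀²) = 263.0884·121.4404/3804.678 = 8.397441.
Predictive variance for one new observation = σₙ² + σ² = 263.0884·121.4404/3804.678 + 121.4404 = σ²·(σ₀² + 3804.678)/3804.678 = 121.4404·4067.7664/3804.678 = 129.837841; SD = √(121.4404·4067.7664/3804.678) = 11.3946.

11.3946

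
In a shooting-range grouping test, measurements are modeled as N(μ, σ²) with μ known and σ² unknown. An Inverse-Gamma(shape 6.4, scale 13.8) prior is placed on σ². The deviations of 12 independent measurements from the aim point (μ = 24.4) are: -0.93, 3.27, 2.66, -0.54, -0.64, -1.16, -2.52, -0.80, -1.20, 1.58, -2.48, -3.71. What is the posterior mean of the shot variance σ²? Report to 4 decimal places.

3.4702

With known mean μ and an Inverse-Gamma(α, β) prior on σ², the Normal likelihood is conjugate: posterior is Inv-Gamma(α + n/2, β + Σ(xᵢ−μ)²/2).
Σ(xᵢ−μ)² = (-0.93)² + (3.27)² + (2.66)² + (-0.54)² + (-0.64)² + (-1.16)² + (-2.52)² + (-0.80)² + (-1.20)² + (1.58)² + (-2.48)² + (-3.71)² = 51.5215.
Posterior: Inv-Gamma(6.4 + 12/2, 13.8 + 51.5215/2) = Inv-Gamma(12.40, 39.56075).
E[σ²|data] = β/(α−1) = 39.56075/11.40 = 3.4702.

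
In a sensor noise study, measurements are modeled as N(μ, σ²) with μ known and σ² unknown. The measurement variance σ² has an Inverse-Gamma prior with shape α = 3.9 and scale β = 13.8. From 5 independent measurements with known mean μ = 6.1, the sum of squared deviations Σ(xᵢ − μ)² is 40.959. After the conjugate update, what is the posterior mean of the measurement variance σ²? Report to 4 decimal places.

6.3481

With known mean μ and an Inverse-Gamma(α, β) prior on σ², the Normal likelihood is conjugate: posterior is Inv-Gamma(α + n/2, β + Σ(xᵢ−μ)²/2).
Posterior: Inv-Gamma(3.9 + 5/2, 13.8 + 40.959/2) = Inv-Gamma(6.40, 34.2795).
E[σ²|data] = β/(α−1) = 34.2795/5.40 = 6.3481.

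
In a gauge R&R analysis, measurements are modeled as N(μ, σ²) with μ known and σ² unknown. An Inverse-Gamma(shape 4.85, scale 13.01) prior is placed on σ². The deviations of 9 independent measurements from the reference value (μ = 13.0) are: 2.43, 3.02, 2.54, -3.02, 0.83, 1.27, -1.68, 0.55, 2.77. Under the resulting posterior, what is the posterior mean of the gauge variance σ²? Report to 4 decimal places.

4.1747

With known mean μ and an Inverse-Gamma(α, β) prior on σ², the Normal likelihood is conjugate: posterior is Inv-Gamma(α + n/2, β + Σ(xᵢ−μ)²/2).
Σ(xᵢ−μ)² = (2.43)² + (3.02)² + (2.54)² + (-3.02)² + (0.83)² + (1.27)² + (-1.68)² + (0.55)² + (2.77)² = 43.6969.
Posterior: Inv-Gamma(4.85 + 9/2, 13.01 + 43.6969/2) = Inv-Gamma(9.35, 34.85845).
E[σ²|data] = β/(α−1) = 34.85845/8.35 = 4.1747.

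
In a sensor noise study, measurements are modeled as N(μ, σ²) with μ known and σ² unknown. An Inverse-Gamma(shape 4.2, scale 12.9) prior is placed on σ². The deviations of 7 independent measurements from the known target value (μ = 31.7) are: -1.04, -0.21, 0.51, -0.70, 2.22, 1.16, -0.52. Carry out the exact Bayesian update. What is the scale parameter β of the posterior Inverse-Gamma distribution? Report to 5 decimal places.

17.11010

With known mean μ and an Inverse-Gamma(α, β) prior on σ², the Normal likelihood is conjugate: posterior is Inv-Gamma(α + n/2, β + Σ(xᵢ−μ)²/2).
Σ(xᵢ−μ)² = (-1.04)² + (-0.21)² + (0.51)² + (-0.70)² + (2.22)² + (1.16)² + (-0.52)² = 8.4202.
Posterior: Inv-Gamma(4.2 + 7/2, 12.9 + 8.4202/2) = Inv-Gamma(7.70, 17.11010).
Posterior β = 17.11010.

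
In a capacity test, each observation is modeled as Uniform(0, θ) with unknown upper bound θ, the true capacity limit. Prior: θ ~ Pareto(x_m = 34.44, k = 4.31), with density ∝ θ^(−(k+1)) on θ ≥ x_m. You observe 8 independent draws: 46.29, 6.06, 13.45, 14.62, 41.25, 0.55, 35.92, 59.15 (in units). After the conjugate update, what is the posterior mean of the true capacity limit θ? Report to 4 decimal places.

64.3799

A Pareto(scale x_m, shape k) prior on the upper bound θ of Uniform(0, θ) is conjugate: posterior is Pareto(max(x_m, max xᵢ), k + n).
Sample maximum = 59.15; prior scale x_m = 34.44 → posterior scale = max = 59.15.
Posterior shape = 4.31 + 8 = 12.31.
E[θ|data] = k·x_m/(k−1) = 12.31·59.15/11.31 = 64.3799.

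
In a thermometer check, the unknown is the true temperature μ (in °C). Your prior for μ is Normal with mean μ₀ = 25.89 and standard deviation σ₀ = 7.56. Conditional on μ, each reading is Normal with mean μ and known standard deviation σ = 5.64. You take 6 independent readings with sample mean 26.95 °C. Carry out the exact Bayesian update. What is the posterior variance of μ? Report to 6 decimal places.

For Normal data with known variance σ², a Normal(μ₀, σ₀²) prior on μ is conjugate. Posterior precision = 1/σ₀² + n/σ²; posterior mean is the precision-weighted average of μ₀ and x̄.
σ₀² = 7.56² = 57.1536, σ² = 5.64² = 31.8096; σ² + n·σ₀² = 31.8096 + 6·57.1536 = 374.7312.
Posterior precision = 1/σ₀² + n/σ² = 1/57.1536 + 6/31.8096 = (σ² + n·σ₀²)/(σ₀²σ²) = 374.7312/(57.1536·31.8096); posterior variance σₙ² = σ₀²σ²/(σ² + n·σ₀²) = 57.1536·31.8096/374.7312 = 4.851566.

4.851566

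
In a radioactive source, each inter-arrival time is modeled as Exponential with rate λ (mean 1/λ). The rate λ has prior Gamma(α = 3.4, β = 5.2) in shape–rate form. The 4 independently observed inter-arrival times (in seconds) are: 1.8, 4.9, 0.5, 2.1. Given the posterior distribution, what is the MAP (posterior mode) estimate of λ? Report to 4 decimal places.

With a Gamma(shape α, rate β) prior on the exponential rate λ, the posterior after n observations with total T = Σxᵢ is Gamma(α+n, β+T).
Sum of observations T = 9.3 seconds; n = 4.
Posterior: Gamma(3.4+4, 5.2+9.3) = Gamma(7.4, 14.5).
Mode = (α−1)/β = 0.4414.

0.4414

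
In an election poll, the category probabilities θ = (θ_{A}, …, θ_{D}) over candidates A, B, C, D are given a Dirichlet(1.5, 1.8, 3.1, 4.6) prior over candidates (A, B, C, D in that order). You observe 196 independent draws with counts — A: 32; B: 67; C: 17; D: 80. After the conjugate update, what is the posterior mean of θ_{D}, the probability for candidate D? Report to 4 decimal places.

The Dirichlet prior is conjugate to the Multinomial likelihood: each posterior αⱼ = prior αⱼ + observed count nⱼ.
Posterior concentration: (33.5, 68.8, 20.1, 84.6), total = 207.0.
E[θ_{D}|data] = α_{D}/Σα = 84.6/207.0 = 0.4087.

0.4087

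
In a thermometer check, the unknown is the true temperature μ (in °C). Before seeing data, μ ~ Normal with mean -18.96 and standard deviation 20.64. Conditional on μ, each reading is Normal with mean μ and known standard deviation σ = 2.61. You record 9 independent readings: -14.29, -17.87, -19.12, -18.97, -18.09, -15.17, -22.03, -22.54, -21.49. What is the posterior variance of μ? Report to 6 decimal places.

For Normal data with known variance σ², a Normal(μ₀, σ₀²) prior on μ is conjugate. Posterior precision = 1/σ₀² + n/σ²; posterior mean is the precision-weighted average of μ₀ and x̄.
σ₀² = 20.64² = 426.0096, σ² = 2.61² = 6.8121; σ² + n·σ₀² = 6.8121 + 9·426.0096 = 3840.8985.
Posterior precision = 1/σ₀² + n/σ² = 1/426.0096 + 9/6.8121 = (σ² + n·σ₀²)/(σ₀²σ²) = 3840.8985/(426.0096·6.8121); posterior variance σₙ² = σ₀²σ²/(σ² + n·σ₀²) = 426.0096·6.8121/3840.8985 = 0.755558.

0.755558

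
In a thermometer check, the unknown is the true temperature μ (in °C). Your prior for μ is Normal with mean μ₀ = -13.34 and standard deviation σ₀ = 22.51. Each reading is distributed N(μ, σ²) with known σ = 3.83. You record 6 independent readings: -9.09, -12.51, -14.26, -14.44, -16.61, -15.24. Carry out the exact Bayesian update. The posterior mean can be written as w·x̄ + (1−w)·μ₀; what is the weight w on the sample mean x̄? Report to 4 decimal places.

For Normal data with known variance σ², a Normal(μ₀, σ₀²) prior on μ is conjugate. Posterior precision = 1/σ₀² + n/σ²; posterior mean is the precision-weighted average of μ₀ and x̄.
σ₀² = 22.51² = 506.7001, σ² = 3.83² = 14.6689. Prior precision 1/σ₀² = 1/506.7001; data precision n/σ² = 6/14.6689.
w = (n/σ²)/(1/σ₀² + n/σ²) = n·σ₀²/(σ² + n·σ₀²) = 6·506.7001/(14.6689 + 6·506.7001) = 3040.2006/3054.8695 = 0.9952.

0.9952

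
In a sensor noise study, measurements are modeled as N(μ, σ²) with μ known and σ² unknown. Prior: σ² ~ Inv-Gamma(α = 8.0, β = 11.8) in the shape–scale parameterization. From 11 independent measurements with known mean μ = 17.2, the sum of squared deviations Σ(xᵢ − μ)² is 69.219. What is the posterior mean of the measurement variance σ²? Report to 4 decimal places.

With known mean μ and an Inverse-Gamma(α, β) prior on σ², the Normal likelihood is conjugate: posterior is Inv-Gamma(α + n/2, β + Σ(xᵢ−μ)²/2).
Posterior: Inv-Gamma(8.0 + 11/2, 11.8 + 69.219/2) = Inv-Gamma(13.50, 46.4095).
E[σ²|data] = β/(α−1) = 46.4095/12.50 = 3.7128.

3.7128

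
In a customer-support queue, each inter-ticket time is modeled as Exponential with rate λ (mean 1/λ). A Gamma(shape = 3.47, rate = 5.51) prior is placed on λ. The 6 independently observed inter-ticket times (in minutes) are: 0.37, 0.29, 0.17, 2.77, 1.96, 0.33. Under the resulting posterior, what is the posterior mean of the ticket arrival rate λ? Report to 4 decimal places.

With a Gamma(shape α, rate β) prior on the exponential rate λ, the posterior after n observations with total T = Σxᵢ is Gamma(α+n, β+T).
Sum of observations T = 5.89 minutes; n = 6.
Posterior: Gamma(3.47+6, 5.51+5.89) = Gamma(9.47, 11.40).
Posterior mean of λ = α/β = 9.47/11.40 = 0.8307.

0.8307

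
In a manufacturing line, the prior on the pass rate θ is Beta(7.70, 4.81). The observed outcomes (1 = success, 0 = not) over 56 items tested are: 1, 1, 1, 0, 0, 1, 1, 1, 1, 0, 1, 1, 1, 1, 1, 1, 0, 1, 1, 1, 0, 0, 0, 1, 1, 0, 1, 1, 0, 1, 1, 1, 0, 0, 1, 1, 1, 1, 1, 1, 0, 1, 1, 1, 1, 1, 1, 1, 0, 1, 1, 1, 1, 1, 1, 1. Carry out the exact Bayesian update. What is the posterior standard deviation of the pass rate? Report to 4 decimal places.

The Beta prior is conjugate to a Binomial/Bernoulli likelihood; the update adds successes to α and failures to β.
Posterior: Beta(α+k, β+n−k) = Beta(7.70+43, 4.81+13) = Beta(50.70, 17.81).
Var = αβ/((α+β)²(α+β+1)) = 50.70·17.81/(68.51²·69.51) = 0.00276768; SD = √0.00276768 = 0.0526.

0.0526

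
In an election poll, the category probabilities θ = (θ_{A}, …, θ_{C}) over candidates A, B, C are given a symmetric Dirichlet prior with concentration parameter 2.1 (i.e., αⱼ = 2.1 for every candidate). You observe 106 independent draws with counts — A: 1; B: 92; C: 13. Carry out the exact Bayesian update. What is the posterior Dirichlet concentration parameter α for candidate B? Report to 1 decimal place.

94.1

The Dirichlet prior is conjugate to the Multinomial likelihood: each posterior αⱼ = prior αⱼ + observed count nⱼ.
Posterior concentration: (3.1, 94.1, 15.1), total = 112.3.
α_{B} = 2.1 + 92 = 94.1.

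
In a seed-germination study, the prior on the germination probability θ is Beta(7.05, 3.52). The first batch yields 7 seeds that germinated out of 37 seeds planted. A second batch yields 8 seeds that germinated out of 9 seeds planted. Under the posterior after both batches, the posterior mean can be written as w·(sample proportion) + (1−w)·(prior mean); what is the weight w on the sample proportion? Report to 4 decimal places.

The Beta prior is conjugate to a Binomial/Bernoulli likelihood; the update adds successes to α and failures to β.
Total number of seeds planted: n = 37 + 9 = 46.
Posterior mean = (α₀+k)/(α₀+β₀+n) = [n/(α₀+β₀+n)]·(k/n) + [(α₀+β₀)/(α₀+β₀+n)]·α₀/(α₀+β₀), so only n and the prior enter the weight.
The weight on the data is w = n/(α₀+β₀+n) = 46/(7.05+3.52+46) = 46/56.57 = 0.8132.

0.8132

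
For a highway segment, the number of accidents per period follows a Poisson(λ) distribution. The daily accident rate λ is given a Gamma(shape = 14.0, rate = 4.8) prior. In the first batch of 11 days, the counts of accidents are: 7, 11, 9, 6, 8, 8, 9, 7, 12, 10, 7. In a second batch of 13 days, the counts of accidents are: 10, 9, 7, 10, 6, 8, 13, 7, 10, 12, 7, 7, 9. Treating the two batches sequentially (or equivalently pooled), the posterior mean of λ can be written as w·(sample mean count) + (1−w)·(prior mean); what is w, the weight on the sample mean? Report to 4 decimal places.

With a Gamma(shape α, rate β) prior, the Poisson likelihood is conjugate: the posterior is Gamma(α + ΣXᵢ, β + n).
Total number of days: n = 11 + 13 = 24.
Posterior mean = (α₀+S)/(β₀+n) = [n/(β₀+n)]·(S/n) + [β₀/(β₀+n)]·(α₀/β₀), so only n and β₀ enter the weight.
Weight on data w = n/(β₀+n) = 24/(4.8+24) = 24/28.8 = 0.8333.

0.8333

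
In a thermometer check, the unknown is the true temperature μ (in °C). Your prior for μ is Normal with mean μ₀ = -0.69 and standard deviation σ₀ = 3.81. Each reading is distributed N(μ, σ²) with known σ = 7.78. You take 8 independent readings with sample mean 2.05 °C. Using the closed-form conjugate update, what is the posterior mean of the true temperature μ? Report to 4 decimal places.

For Normal data with known variance σ², a Normal(μ₀, σ₀²) prior on μ is conjugate. Posterior precision = 1/σ₀² + n/σ²; posterior mean is the precision-weighted average of μ₀ and x̄.
n·x̄ = 8·2.05 = 16.4.
σ₀² = 3.81² = 14.5161, σ² = 7.78² = 60.5284; σ² + n·σ₀² = 60.5284 + 8·14.5161 = 176.6572.
Posterior mean = (μ₀/σ₀² + n·x̄/σ²)/(1/σ₀² + n/σ²) = (σ²·μ₀ + σ₀²·n·x̄)/(σ² + n·σ₀²) = (60.5284·(-0.69) + 14.5161·16.4)/176.6572 = 196.299444/176.6572 = 1.1112.

1.1112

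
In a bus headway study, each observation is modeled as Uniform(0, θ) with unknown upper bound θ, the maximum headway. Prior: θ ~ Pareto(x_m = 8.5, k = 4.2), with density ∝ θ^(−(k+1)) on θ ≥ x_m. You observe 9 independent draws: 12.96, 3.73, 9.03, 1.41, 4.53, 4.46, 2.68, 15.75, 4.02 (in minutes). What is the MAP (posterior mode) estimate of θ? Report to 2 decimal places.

A Pareto(scale x_m, shape k) prior on the upper bound θ of Uniform(0, θ) is conjugate: posterior is Pareto(max(x_m, max xᵢ), k + n).
Sample maximum = 15.75; prior scale x_m = 8.5 → posterior scale = max = 15.75.
Posterior shape = 4.2 + 9 = 13.2.
The Pareto density is decreasing on [x_m, ∞), so the mode is x_m = 15.75.

15.75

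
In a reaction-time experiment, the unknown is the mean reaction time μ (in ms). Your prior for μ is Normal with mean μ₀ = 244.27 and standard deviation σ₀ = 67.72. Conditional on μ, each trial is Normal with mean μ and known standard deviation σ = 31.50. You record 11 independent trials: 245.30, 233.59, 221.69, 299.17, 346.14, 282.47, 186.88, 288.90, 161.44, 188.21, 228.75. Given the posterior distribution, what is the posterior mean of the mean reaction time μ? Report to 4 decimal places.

For Normal data with known variance σ², a Normal(μ₀, σ₀²) prior on μ is conjugate. Posterior precision = 1/σ₀² + n/σ²; posterior mean is the precision-weighted average of μ₀ and x̄.
Σxᵢ = 245.30 + 233.59 + 221.69 + 299.17 + 346.14 + 282.47 + 186.88 + 288.90 + 161.44 + 188.21 + 228.75 = 2682.54, so n·x̄ = 2682.54.
σ₀² = 67.72² = 4585.9984, σ² = 31.50² = 992.25; σ² + n·σ₀² = 992.25 + 11·4585.9984 = 51438.2324.
Posterior mean = (μ₀/σ₀² + n·x̄/σ²)/(1/σ₀² + n/σ²) = (σ²·μ₀ + σ₀²·n·x̄)/(σ² + n·σ₀²) = (992.25·244.27 + 4585.9984·2682.54)/51438.2324 = 12544501.055436/51438.2324 = 243.8750.

243.8750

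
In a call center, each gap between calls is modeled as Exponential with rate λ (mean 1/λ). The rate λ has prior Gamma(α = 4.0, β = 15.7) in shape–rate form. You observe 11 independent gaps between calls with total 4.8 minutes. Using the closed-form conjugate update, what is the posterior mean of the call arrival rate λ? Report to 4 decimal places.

With a Gamma(shape α, rate β) prior on the exponential rate λ, the posterior after n observations with total T = Σxᵢ is Gamma(α+n, β+T).
Posterior: Gamma(4.0+11, 15.7+4.8) = Gamma(15.0, 20.5).
Posterior mean of λ = α/β = 15.0/20.5 = 0.7317.

0.7317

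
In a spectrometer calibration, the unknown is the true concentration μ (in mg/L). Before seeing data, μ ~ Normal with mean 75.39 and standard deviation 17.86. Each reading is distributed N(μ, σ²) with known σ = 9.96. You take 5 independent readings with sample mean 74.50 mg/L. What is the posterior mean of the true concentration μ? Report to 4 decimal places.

74.5521

For Normal data with known variance σ², a Normal(μ₀, σ₀²) prior on μ is conjugate. Posterior precision = 1/σ₀² + n/σ²; posterior mean is the precision-weighted average of μ₀ and x̄.
n·x̄ = 5·74.50 = 372.5.
σ₀² = 17.86² = 318.9796, σ² = 9.96² = 99.2016; σ² + n·σ₀² = 99.2016 + 5·318.9796 = 1694.0996.
Posterior mean = (μ₀/σ₀² + n·x̄/σ²)/(1/σ₀² + n/σ²) = (σ²·μ₀ + σ₀²·n·x̄)/(σ² + n·σ₀²) = (99.2016·75.39 + 318.9796·372.5)/1694.0996 = 126298.709624/1694.0996 = 74.5521.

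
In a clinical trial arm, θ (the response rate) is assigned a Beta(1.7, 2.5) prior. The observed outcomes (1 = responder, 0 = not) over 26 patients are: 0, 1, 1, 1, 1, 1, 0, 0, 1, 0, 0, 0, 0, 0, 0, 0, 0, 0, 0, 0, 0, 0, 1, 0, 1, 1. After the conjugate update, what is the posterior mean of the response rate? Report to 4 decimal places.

The Beta prior is conjugate to a Binomial/Bernoulli likelihood; the update adds successes to α and failures to β.
Posterior: Beta(α+k, β+n−k) = Beta(1.7+9, 2.5+17) = Beta(10.7, 19.5).
Posterior mean = α/(α+β) = 10.7/30.2 = 0.3543.

0.3543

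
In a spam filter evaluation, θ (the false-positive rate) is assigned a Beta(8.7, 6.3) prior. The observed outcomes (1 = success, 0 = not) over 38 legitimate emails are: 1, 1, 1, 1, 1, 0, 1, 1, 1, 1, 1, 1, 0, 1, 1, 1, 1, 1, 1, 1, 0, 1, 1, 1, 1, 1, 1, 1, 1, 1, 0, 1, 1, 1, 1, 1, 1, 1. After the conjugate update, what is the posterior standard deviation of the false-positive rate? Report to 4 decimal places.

0.0538

The Beta prior is conjugate to a Binomial/Bernoulli likelihood; the update adds successes to α and failures to β.
Posterior: Beta(α+k, β+n−k) = Beta(8.7+34, 6.3+4) = Beta(42.7, 10.3).
Var = αβ/((α+β)²(α+β+1)) = 42.7·10.3/(53.0²·54.0) = 0.00289948; SD = √0.00289948 = 0.0538.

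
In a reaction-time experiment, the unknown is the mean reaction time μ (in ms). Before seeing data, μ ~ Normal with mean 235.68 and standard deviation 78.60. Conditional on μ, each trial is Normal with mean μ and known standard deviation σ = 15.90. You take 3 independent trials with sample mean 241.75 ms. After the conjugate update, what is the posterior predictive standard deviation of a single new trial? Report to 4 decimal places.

18.3288

For Normal data with known variance σ², a Normal(μ₀, σ₀²) prior on μ is conjugate. Posterior precision = 1/σ₀² + n/σ²; posterior mean is the precision-weighted average of μ₀ and x̄.
σ₀² = 78.60² = 6177.96, σ² = 15.90² = 252.81; σ² + n·σ₀² = 252.81 + 3·6177.96 = 18786.69.
Posterior precision = 1/σ₀² + n/σ² = 1/6177.96 + 3/252.81 = (σ² + n·σ₀²)/(σ₀²σ²) = 18786.69/(6177.96·252.81); posterior variance σₙ² = σ₀²σ²/(σ² + n·σ₀²) = 6177.96·252.81/18786.69 = 83.135990.
Predictive variance for one new observation = σₙ² + σ² = 6177.96·252.81/18786.69 + 252.81 = σ²·(σ₀² + 18786.69)/18786.69 = 252.81·24964.65/18786.69 = 335.945990; SD = √(252.81·24964.65/18786.69) = 18.3288.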